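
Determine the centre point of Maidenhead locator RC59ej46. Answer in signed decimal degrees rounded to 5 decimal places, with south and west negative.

-60.59792, 170.37083

Field R=17, C=2: +17·20° lon, +2·10° lat → SW at lon 160°, lat -70°.
Square 5, 9: +5·2° lon, +9·1° lat → SW at lon 170°, lat -61°.
Subsquare e=4, j=9: +4·0.0833333° lon, +9·0.0416667° lat → SW at lon 170.333°, lat -60.625°.
Extended square 4, 6: +4·0.00833333° lon, +6·0.00416667° lat → SW at lon 170.367°, lat -60.6°.
Cell spans 0.00833333° lon × 0.00416667° lat. Centre is SW corner plus half of each.
latitude -60.59792, longitude 170.37083.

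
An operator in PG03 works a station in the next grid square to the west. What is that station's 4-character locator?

OG93

Longitude square 0; −1 → -1, wraps to 9, carry into field.
Longitude field P = 15; −1 → 14 = O.
The latitude characters are unchanged.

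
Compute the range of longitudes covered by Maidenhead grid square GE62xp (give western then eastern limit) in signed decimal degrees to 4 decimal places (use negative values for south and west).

Field G=6, E=4: +6·20° lon, +4·10° lat → SW at lon -60°, lat -50°.
Square 6, 2: +6·2° lon, +2·1° lat → SW at lon -48°, lat -48°.
Subsquare x=23, p=15: +23·0.0833333° lon, +15·0.0416667° lat → SW at lon -46.0833°, lat -47.375°.
Cell spans 0.0833333° lon × 0.0416667° lat.
west -46.0833, east -46.0000.

-46.0833, -46.0000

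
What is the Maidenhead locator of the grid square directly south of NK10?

NJ19

Latitude square 0; −1 → -1, wraps to 9, carry into field.
Latitude field K = 10; −1 → 9 = J.
The longitude characters are unchanged.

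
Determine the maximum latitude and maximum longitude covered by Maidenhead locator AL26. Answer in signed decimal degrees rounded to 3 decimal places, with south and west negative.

27.000, -174.000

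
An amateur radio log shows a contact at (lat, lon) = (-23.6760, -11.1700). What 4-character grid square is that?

Shift to the Maidenhead origin (180°W, 90°S): lon 168.83, lat 66.32.
Field: 168.83/20 → 8 → I, 66.32/10 → 6 → G; chars IG.
Square: 8.83/2 → 4, 6.32/1 → 6; chars 46.

IG46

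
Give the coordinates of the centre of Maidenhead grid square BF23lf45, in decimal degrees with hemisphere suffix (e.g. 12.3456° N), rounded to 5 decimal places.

Field B=1, F=5: +1·20° lon, +5·10° lat → SW at lon -160°, lat -40°.
Square 2, 3: +2·2° lon, +3·1° lat → SW at lon -156°, lat -37°.
Subsquare l=11, f=5: +11·0.0833333° lon, +5·0.0416667° lat → SW at lon -155.083°, lat -36.7917°.
Extended square 4, 5: +4·0.00833333° lon, +5·0.00416667° lat → SW at lon -155.05°, lat -36.7708°.
Cell spans 0.00833333° lon × 0.00416667° lat. Centre is SW corner plus half of each.
latitude 36.76875° S, longitude 155.04583° W.

36.76875° S, 155.04583° W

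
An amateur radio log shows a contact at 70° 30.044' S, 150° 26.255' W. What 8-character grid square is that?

BB49sl79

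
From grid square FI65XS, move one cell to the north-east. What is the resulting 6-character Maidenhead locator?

FI75at

Longitude subsquare x = 23; +1 → 24, wraps to 0 = a, carry into square.
Longitude square 6; +1 → 7.
Latitude subsquare s = 18; +1 → 19 = t.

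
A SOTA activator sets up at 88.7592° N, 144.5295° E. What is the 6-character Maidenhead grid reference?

QR28gs

Shift to the Maidenhead origin (180°W, 90°S): lon 324.5295, lat 178.7592.
Field: lon ⌊324.5295/20⌋ = 16 → Q; lat ⌊178.7592/10⌋ = 17 → R.
Square: lon ⌊4.5295/2⌋ = 2; lat ⌊8.7592/1⌋ = 8.
Subsquare: lon ⌊0.5295/0.0833333⌋ = 6 → g; lat ⌊0.7592/0.0416667⌋ = 18 → s.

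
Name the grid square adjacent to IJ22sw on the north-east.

Longitude subsquare s = 18; +1 → 19 = t.
Latitude subsquare w = 22; +1 → 23 = x.

IJ22tx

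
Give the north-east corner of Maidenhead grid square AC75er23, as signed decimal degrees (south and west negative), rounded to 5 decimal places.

-64.27500, -165.64167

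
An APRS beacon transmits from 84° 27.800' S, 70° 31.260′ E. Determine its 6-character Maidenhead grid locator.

MA55gm

Add 180° to longitude and 90° to latitude: 250.5210, 5.5367.
Field: lon ⌊250.5210/20⌋ = 12 → M; lat ⌊5.5367/10⌋ = 0 → A.
Square: lon ⌊10.5210/2⌋ = 5; lat ⌊5.5367/1⌋ = 5.
Subsquare: lon ⌊0.5210/0.0833333⌋ = 6 → g; lat ⌊0.5367/0.0416667⌋ = 12 → m.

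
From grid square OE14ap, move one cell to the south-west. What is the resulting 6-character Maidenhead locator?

Longitude subsquare a = 0; −1 → -1, wraps to 23 = x, carry into square.
Longitude square 1; −1 → 0.
Latitude subsquare p = 15; −1 → 14 = o.

OE04xo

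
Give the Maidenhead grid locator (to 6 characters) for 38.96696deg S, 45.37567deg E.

Add 180° to longitude and 90° to latitude: 225.3757, 51.0330.
Field: lon ⌊225.3757/20⌋ = 11 → L; lat ⌊51.0330/10⌋ = 5 → F.
Square: lon ⌊5.3757/2⌋ = 2; lat ⌊1.0330/1⌋ = 1.
Subsquare: lon ⌊1.3757/0.0833333⌋ = 16 → q; lat ⌊0.0330/0.0416667⌋ = 0 → a.

LF21qa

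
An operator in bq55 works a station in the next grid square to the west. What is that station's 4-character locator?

BQ45

Longitude square 5; −1 → 4.
The latitude characters are unchanged.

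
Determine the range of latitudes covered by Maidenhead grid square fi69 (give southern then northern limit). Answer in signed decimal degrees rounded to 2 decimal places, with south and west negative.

-1.00, 0.00

Field F=5, I=8: +5·20° lon, +8·10° lat → SW at lon -80°, lat -10°.
Square 6, 9: +6·2° lon, +9·1° lat → SW at lon -68°, lat -1°.
Cell spans 2° lon × 1° lat.
south -1.00, north 0.00.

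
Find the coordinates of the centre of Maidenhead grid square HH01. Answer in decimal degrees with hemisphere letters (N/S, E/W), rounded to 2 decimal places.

18.50° S, 39.00° W

Field H=7, H=7: +7·20° lon, +7·10° lat → SW at lon -40°, lat -20°.
Square 0, 1: +0·2° lon, +1·1° lat → SW at lon -40°, lat -19°.
Cell spans 2° lon × 1° lat. Centre is SW corner plus half of each.
latitude 18.50° S, longitude 39.00° W.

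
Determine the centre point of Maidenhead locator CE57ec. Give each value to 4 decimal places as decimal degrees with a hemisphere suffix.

42.8958° S, 129.6250° W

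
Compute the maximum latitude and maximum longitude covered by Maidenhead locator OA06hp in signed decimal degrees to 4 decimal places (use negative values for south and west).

Field O=14, A=0: +14·20° lon, +0·10° lat → SW at lon 100°, lat -90°.
Square 0, 6: +0·2° lon, +6·1° lat → SW at lon 100°, lat -84°.
Subsquare h=7, p=15: +7·0.0833333° lon, +15·0.0416667° lat → SW at lon 100.583°, lat -83.375°.
Cell spans 0.0833333° lon × 0.0416667° lat. NE corner is SW corner plus one full cell.
latitude -83.3333, longitude 100.6667.

-83.3333, 100.6667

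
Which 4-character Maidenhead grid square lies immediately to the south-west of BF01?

Longitude square 0; −1 → -1, wraps to 9, carry into field.
Longitude field B = 1; −1 → 0 = A.
Latitude square 1; −1 → 0.

AF90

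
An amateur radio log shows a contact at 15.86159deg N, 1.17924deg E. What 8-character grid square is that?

Shift to the Maidenhead origin (180°W, 90°S): lon 181.17924, lat 105.86159.
Field: lon ⌊181.17924/20⌋ = 9 → J; lat ⌊105.86159/10⌋ = 10 → K.
Square: lon ⌊1.17924/2⌋ = 0; lat ⌊5.86159/1⌋ = 5.
Subsquare: lon ⌊1.17924/0.0833333⌋ = 14 → o; lat ⌊0.86159/0.0416667⌋ = 20 → u.
Extended square: lon ⌊0.01257/0.00833333⌋ = 1; lat ⌊0.02826/0.00416667⌋ = 6.

JK05ou16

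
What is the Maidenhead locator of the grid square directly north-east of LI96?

Longitude square 9; +1 → 10, wraps to 0, carry into field.
Longitude field L = 11; +1 → 12 = M.
Latitude square 6; +1 → 7.

MI07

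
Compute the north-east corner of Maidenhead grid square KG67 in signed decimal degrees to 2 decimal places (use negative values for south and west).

-22.00, 34.00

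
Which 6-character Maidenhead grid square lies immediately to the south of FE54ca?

Latitude subsquare a = 0; −1 → -1, wraps to 23 = x, carry into square.
Latitude square 4; −1 → 3.
The longitude characters are unchanged.

FE53cx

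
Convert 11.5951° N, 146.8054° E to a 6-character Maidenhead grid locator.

QK31jo

Add 180° to longitude and 90° to latitude: 326.8054, 101.5951.
Field: lon ⌊326.8054/20⌋ = 16 → Q; lat ⌊101.5951/10⌋ = 10 → K.
Square: lon ⌊6.8054/2⌋ = 3; lat ⌊1.5951/1⌋ = 1.
Subsquare: lon ⌊0.8054/0.0833333⌋ = 9 → j; lat ⌊0.5951/0.0416667⌋ = 14 → o.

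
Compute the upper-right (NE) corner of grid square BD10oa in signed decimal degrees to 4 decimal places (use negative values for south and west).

Field B=1, D=3: +1·20° lon, +3·10° lat → SW at lon -160°, lat -60°.
Square 1, 0: +1·2° lon, +0·1° lat → SW at lon -158°, lat -60°.
Subsquare o=14, a=0: +14·0.0833333° lon, +0·0.0416667° lat → SW at lon -156.833°, lat -60°.
Cell spans 0.0833333° lon × 0.0416667° lat. NE corner is SW corner plus one full cell.
latitude -59.9583, longitude -156.7500.

-59.9583, -156.7500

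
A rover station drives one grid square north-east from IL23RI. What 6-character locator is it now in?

IL23sj

Longitude subsquare r = 17; +1 → 18 = s.
Latitude subsquare i = 8; +1 → 9 = j.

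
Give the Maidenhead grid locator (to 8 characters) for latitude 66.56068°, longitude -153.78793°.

Offset from 180°W / 90°S: lon 26.21207°, lat 156.56068°.
Field: lon ⌊26.21207/20⌋ = 1 → B; lat ⌊156.56068/10⌋ = 15 → P.
Square: lon ⌊6.21207/2⌋ = 3; lat ⌊6.56068/1⌋ = 6.
Subsquare: lon ⌊0.21207/0.0833333⌋ = 2 → c; lat ⌊0.56068/0.0416667⌋ = 13 → n.
Extended square: lon ⌊0.04540/0.00833333⌋ = 5; lat ⌊0.01901/0.00416667⌋ = 4.

BP36cn54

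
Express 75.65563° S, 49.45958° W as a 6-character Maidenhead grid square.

GB54gi

Shift to the Maidenhead origin (180°W, 90°S): lon 130.5404, lat 14.3444.
Field: lon ⌊130.5404/20⌋ = 6 → G; lat ⌊14.3444/10⌋ = 1 → B.
Square: lon ⌊10.5404/2⌋ = 5; lat ⌊4.3444/1⌋ = 4.
Subsquare: lon ⌊0.5404/0.0833333⌋ = 6 → g; lat ⌊0.3444/0.0416667⌋ = 8 → i.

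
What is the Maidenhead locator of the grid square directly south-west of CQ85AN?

Longitude subsquare a = 0; −1 → -1, wraps to 23 = x, carry into square.
Longitude square 8; −1 → 7.
Latitude subsquare n = 13; −1 → 12 = m.

CQ75xm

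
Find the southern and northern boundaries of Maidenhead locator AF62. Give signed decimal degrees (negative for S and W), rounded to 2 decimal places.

-38.00, -37.00

Field A=0, F=5: +0·20° lon, +5·10° lat → SW at lon -180°, lat -40°.
Square 6, 2: +6·2° lon, +2·1° lat → SW at lon -168°, lat -38°.
Cell spans 2° lon × 1° lat.
south -38.00, north -37.00.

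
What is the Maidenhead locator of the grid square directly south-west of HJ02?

Longitude square 0; −1 → -1, wraps to 9, carry into field.
Longitude field H = 7; −1 → 6 = G.
Latitude square 2; −1 → 1.

GJ91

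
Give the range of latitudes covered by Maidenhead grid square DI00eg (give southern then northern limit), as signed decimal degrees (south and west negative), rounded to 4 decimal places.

-9.7500, -9.7083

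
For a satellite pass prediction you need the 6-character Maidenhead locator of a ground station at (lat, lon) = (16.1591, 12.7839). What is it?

JK66jd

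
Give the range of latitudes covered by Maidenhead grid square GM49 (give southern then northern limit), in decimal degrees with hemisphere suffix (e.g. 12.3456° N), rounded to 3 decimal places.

39.000° N, 40.000° N

Field G=6, M=12: +6·20° lon, +12·10° lat → SW at lon -60°, lat 30°.
Square 4, 9: +4·2° lon, +9·1° lat → SW at lon -52°, lat 39°.
Cell spans 2° lon × 1° lat.
south 39.000° N, north 40.000° N.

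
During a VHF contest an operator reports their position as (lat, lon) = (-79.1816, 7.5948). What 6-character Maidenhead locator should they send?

Shift to the Maidenhead origin (180°W, 90°S): lon 187.5948, lat 10.8184.
Field: lon ⌊187.5948/20⌋ = 9 → J; lat ⌊10.8184/10⌋ = 1 → B.
Square: lon ⌊7.5948/2⌋ = 3; lat ⌊0.8184/1⌋ = 0.
Subsquare: lon ⌊1.5948/0.0833333⌋ = 19 → t; lat ⌊0.8184/0.0416667⌋ = 19 → t.

JB30tt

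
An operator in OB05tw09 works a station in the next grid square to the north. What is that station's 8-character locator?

Latitude extended square 9; +1 → 10, wraps to 0, carry into subsquare.
Latitude subsquare w = 22; +1 → 23 = x.
The longitude characters are unchanged.

OB05tx00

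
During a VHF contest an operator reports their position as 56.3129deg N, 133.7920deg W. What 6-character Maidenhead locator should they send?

CO36ch

Shift to the Maidenhead origin (180°W, 90°S): lon 46.2080, lat 146.3129.
Field (20°×10°, letters A–R): 46.2080/20 → 2 → C, 146.3129/10 → 14 → O; chars CO.
Square (2°×1°, digits 0–9): 6.2080/2 → 3, 6.3129/1 → 6; chars 36.
Subsquare (5′×2.5′, letters a–x): 0.2080/0.0833333 → 2 → c, 0.3129/0.0416667 → 7 → h; chars ch.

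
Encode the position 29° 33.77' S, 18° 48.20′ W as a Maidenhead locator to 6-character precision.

Add 180° to longitude and 90° to latitude: 161.1967, 60.4372.
Field: lon ⌊161.1967/20⌋ = 8 → I; lat ⌊60.4372/10⌋ = 6 → G.
Square: lon ⌊1.1967/2⌋ = 0; lat ⌊0.4372/1⌋ = 0.
Subsquare: lon ⌊1.1967/0.0833333⌋ = 14 → o; lat ⌊0.4372/0.0416667⌋ = 10 → k.

IG00ok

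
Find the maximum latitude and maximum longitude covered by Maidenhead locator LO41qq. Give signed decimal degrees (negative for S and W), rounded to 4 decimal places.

51.7083, 49.4167

Field L=11, O=14: +11·20° lon, +14·10° lat → SW at lon 40°, lat 50°.
Square 4, 1: +4·2° lon, +1·1° lat → SW at lon 48°, lat 51°.
Subsquare q=16, q=16: +16·0.0833333° lon, +16·0.0416667° lat → SW at lon 49.3333°, lat 51.6667°.
Cell spans 0.0833333° lon × 0.0416667° lat. NE corner is SW corner plus one full cell.
latitude 51.7083, longitude 49.4167.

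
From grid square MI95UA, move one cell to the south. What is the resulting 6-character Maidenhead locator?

MI94ux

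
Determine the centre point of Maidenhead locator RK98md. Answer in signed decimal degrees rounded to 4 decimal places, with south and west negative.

18.1458, 179.0417

Field R=17, K=10: +17·20° lon, +10·10° lat → SW at lon 160°, lat 10°.
Square 9, 8: +9·2° lon, +8·1° lat → SW at lon 178°, lat 18°.
Subsquare m=12, d=3: +12·0.0833333° lon, +3·0.0416667° lat → SW at lon 179°, lat 18.125°.
Cell spans 0.0833333° lon × 0.0416667° lat. Centre is SW corner plus half of each.
latitude 18.1458, longitude 179.0417.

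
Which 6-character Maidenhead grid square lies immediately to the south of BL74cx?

BL74cw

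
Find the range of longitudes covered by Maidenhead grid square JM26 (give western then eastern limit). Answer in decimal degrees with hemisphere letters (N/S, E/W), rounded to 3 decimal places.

4.000° E, 6.000° E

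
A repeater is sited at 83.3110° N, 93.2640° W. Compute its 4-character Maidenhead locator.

ER33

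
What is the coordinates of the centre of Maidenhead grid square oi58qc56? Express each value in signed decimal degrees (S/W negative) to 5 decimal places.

Field O=14, I=8: +14·20° lon, +8·10° lat → SW at lon 100°, lat -10°.
Square 5, 8: +5·2° lon, +8·1° lat → SW at lon 110°, lat -2°.
Subsquare q=16, c=2: +16·0.0833333° lon, +2·0.0416667° lat → SW at lon 111.333°, lat -1.91667°.
Extended square 5, 6: +5·0.00833333° lon, +6·0.00416667° lat → SW at lon 111.375°, lat -1.89167°.
Cell spans 0.00833333° lon × 0.00416667° lat. Centre is SW corner plus half of each.
latitude -1.88958, longitude 111.37917.

-1.88958, 111.37917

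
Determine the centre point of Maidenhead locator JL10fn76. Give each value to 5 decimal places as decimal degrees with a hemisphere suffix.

20.56875° N, 2.47917° E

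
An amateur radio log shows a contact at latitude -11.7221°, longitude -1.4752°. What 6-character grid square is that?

IH98gg

Add 180° to longitude and 90° to latitude: 178.5248, 78.2779.
Field (20°×10°, letters A–R): lon ⌊178.5248/20⌋ = 8 → I; lat ⌊78.2779/10⌋ = 7 → H.
Square (2°×1°, digits 0–9): lon ⌊18.5248/2⌋ = 9; lat ⌊8.2779/1⌋ = 8.
Subsquare (5′×2.5′, letters a–x): lon ⌊0.5248/0.0833333⌋ = 6 → g; lat ⌊0.2779/0.0416667⌋ = 6 → g.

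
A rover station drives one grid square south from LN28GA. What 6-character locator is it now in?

Latitude subsquare a = 0; −1 → -1, wraps to 23 = x, carry into square.
Latitude square 8; −1 → 7.
The longitude characters are unchanged.

LN27gx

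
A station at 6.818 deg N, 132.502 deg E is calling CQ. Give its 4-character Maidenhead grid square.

PJ66

Shift to the Maidenhead origin (180°W, 90°S): lon 312.50, lat 96.82.
Field (20°×10°, letters A–R): lon ⌊312.50/20⌋ = 15 → P; lat ⌊96.82/10⌋ = 9 → J.
Square (2°×1°, digits 0–9): lon ⌊12.50/2⌋ = 6; lat ⌊6.82/1⌋ = 6.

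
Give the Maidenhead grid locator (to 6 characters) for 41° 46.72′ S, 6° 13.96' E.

Shift to the Maidenhead origin (180°W, 90°S): lon 186.2327, lat 48.2213.
Field: lon ⌊186.2327/20⌋ = 9 → J; lat ⌊48.2213/10⌋ = 4 → E.
Square: lon ⌊6.2327/2⌋ = 3; lat ⌊8.2213/1⌋ = 8.
Subsquare: lon ⌊0.2327/0.0833333⌋ = 2 → c; lat ⌊0.2213/0.0416667⌋ = 5 → f.

JE38cf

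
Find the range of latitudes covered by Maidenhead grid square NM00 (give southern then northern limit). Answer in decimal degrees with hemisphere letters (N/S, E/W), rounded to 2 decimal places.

30.00° N, 31.00° N

Field N=13, M=12: +13·20° lon, +12·10° lat → SW at lon 80°, lat 30°.
Square 0, 0: +0·2° lon, +0·1° lat → SW at lon 80°, lat 30°.
Cell spans 2° lon × 1° lat.
south 30.00° N, north 31.00° N.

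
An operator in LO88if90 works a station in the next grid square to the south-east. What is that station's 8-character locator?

Longitude extended square 9; +1 → 10, wraps to 0, carry into subsquare.
Longitude subsquare i = 8; +1 → 9 = j.
Latitude extended square 0; −1 → -1, wraps to 9, carry into subsquare.
Latitude subsquare f = 5; −1 → 4 = e.

LO88je09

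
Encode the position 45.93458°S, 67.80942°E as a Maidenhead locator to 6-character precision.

Shift to the Maidenhead origin (180°W, 90°S): lon 247.8094, lat 44.0654.
Field: lon ⌊247.8094/20⌋ = 12 → M; lat ⌊44.0654/10⌋ = 4 → E.
Square: lon ⌊7.8094/2⌋ = 3; lat ⌊4.0654/1⌋ = 4.
Subsquare: lon ⌊1.8094/0.0833333⌋ = 21 → v; lat ⌊0.0654/0.0416667⌋ = 1 → b.

ME34vb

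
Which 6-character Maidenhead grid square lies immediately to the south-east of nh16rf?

NH16se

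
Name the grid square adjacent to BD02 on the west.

AD92

Longitude square 0; −1 → -1, wraps to 9, carry into field.
Longitude field B = 1; −1 → 0 = A.
The latitude characters are unchanged.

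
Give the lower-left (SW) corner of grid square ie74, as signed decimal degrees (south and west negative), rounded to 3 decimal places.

Field I=8, E=4: +8·20° lon, +4·10° lat → SW at lon -20°, lat -50°.
Square 7, 4: +7·2° lon, +4·1° lat → SW at lon -6°, lat -46°.
latitude -46.000, longitude -6.000.

-46.000, -6.000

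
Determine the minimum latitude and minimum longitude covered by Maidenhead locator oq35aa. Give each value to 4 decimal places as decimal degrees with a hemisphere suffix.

75.0000° N, 106.0000° E

Field O=14, Q=16: +14·20° lon, +16·10° lat → SW at lon 100°, lat 70°.
Square 3, 5: +3·2° lon, +5·1° lat → SW at lon 106°, lat 75°.
Subsquare a=0, a=0: +0·0.0833333° lon, +0·0.0416667° lat → SW at lon 106°, lat 75°.
latitude 75.0000° N, longitude 106.0000° E.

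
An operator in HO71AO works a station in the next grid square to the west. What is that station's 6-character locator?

Longitude subsquare a = 0; −1 → -1, wraps to 23 = x, carry into square.
Longitude square 7; −1 → 6.
The latitude characters are unchanged.

HO61xo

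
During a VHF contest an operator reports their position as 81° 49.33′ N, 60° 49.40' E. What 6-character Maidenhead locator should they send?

MR01jt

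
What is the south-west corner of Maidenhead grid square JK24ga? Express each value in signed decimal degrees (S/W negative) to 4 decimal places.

14.0000, 4.5000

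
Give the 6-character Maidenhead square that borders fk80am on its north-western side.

FK70xn

Longitude subsquare a = 0; −1 → -1, wraps to 23 = x, carry into square.
Longitude square 8; −1 → 7.
Latitude subsquare m = 12; +1 → 13 = n.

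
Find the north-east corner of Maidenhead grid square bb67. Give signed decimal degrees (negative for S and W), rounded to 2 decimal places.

-72.00, -146.00

Field B=1, B=1: +1·20° lon, +1·10° lat → SW at lon -160°, lat -80°.
Square 6, 7: +6·2° lon, +7·1° lat → SW at lon -148°, lat -73°.
Cell spans 2° lon × 1° lat. NE corner is SW corner plus one full cell.
latitude -72.00, longitude -146.00.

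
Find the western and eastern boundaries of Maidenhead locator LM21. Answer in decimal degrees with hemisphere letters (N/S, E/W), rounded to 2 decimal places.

Field L=11, M=12: +11·20° lon, +12·10° lat → SW at lon 40°, lat 30°.
Square 2, 1: +2·2° lon, +1·1° lat → SW at lon 44°, lat 31°.
Cell spans 2° lon × 1° lat.
west 44.00° E, east 46.00° E.

44.00° E, 46.00° E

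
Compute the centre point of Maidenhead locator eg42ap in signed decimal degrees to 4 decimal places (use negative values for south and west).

-27.3542, -91.9583

Field E=4, G=6: +4·20° lon, +6·10° lat → SW at lon -100°, lat -30°.
Square 4, 2: +4·2° lon, +2·1° lat → SW at lon -92°, lat -28°.
Subsquare a=0, p=15: +0·0.0833333° lon, +15·0.0416667° lat → SW at lon -92°, lat -27.375°.
Cell spans 0.0833333° lon × 0.0416667° lat. Centre is SW corner plus half of each.
latitude -27.3542, longitude -91.9583.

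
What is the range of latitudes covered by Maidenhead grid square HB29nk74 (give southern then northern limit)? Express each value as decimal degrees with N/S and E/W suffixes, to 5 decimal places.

70.56667° S, 70.56250° S

Field H=7, B=1: +7·20° lon, +1·10° lat → SW at lon -40°, lat -80°.
Square 2, 9: +2·2° lon, +9·1° lat → SW at lon -36°, lat -71°.
Subsquare n=13, k=10: +13·0.0833333° lon, +10·0.0416667° lat → SW at lon -34.9167°, lat -70.5833°.
Extended square 7, 4: +7·0.00833333° lon, +4·0.00416667° lat → SW at lon -34.8583°, lat -70.5667°.
Cell spans 0.00833333° lon × 0.00416667° lat.
south 70.56667° S, north 70.56250° S.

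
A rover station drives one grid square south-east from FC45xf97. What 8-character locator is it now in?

FC55af06

Longitude extended square 9; +1 → 10, wraps to 0, carry into subsquare.
Longitude subsquare x = 23; +1 → 24, wraps to 0 = a, carry into square.
Longitude square 4; +1 → 5.
Latitude extended square 7; −1 → 6.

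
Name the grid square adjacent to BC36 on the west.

BC26

Longitude square 3; −1 → 2.
The latitude characters are unchanged.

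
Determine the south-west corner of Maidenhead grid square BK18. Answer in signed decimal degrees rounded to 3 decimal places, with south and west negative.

18.000, -158.000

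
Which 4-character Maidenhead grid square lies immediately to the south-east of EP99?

FP08

Longitude square 9; +1 → 10, wraps to 0, carry into field.
Longitude field E = 4; +1 → 5 = F.
Latitude square 9; −1 → 8.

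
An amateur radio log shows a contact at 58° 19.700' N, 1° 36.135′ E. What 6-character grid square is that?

JO08th

Add 180° to longitude and 90° to latitude: 181.6022, 148.3283.
Field: lon ⌊181.6022/20⌋ = 9 → J; lat ⌊148.3283/10⌋ = 14 → O.
Square: lon ⌊1.6022/2⌋ = 0; lat ⌊8.3283/1⌋ = 8.
Subsquare: lon ⌊1.6022/0.0833333⌋ = 19 → t; lat ⌊0.3283/0.0416667⌋ = 7 → h.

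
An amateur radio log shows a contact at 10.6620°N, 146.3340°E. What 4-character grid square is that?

Add 180° to longitude and 90° to latitude: 326.33, 100.66.
Field: 326.33/20 → 16 → Q, 100.66/10 → 10 → K; chars QK.
Square: 6.33/2 → 3, 0.66/1 → 0; chars 30.

QK30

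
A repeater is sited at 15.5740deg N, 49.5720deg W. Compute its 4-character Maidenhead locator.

GK55

Offset from 180°W / 90°S: lon 130.43°, lat 105.57°.
Field: 130.43/20 → 6 → G, 105.57/10 → 10 → K; chars GK.
Square: 10.43/2 → 5, 5.57/1 → 5; chars 55.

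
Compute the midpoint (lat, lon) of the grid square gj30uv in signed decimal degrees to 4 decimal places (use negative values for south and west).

Field G=6, J=9: +6·20° lon, +9·10° lat → SW at lon -60°, lat 0°.
Square 3, 0: +3·2° lon, +0·1° lat → SW at lon -54°, lat 0°.
Subsquare u=20, v=21: +20·0.0833333° lon, +21·0.0416667° lat → SW at lon -52.3333°, lat 0.875°.
Cell spans 0.0833333° lon × 0.0416667° lat. Centre is SW corner plus half of each.
latitude 0.8958, longitude -52.2917.

0.8958, -52.2917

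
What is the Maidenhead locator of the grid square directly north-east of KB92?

LB03

Longitude square 9; +1 → 10, wraps to 0, carry into field.
Longitude field K = 10; +1 → 11 = L.
Latitude square 2; +1 → 3.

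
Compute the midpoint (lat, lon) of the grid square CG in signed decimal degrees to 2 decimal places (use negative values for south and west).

-25.00, -130.00

Field C=2, G=6: +2·20° lon, +6·10° lat → SW at lon -140°, lat -30°.
Cell spans 20° lon × 10° lat. Centre is SW corner plus half of each.
latitude -25.00, longitude -130.00.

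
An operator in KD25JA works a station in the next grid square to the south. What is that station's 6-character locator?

KD24jx

Latitude subsquare a = 0; −1 → -1, wraps to 23 = x, carry into square.
Latitude square 5; −1 → 4.
The longitude characters are unchanged.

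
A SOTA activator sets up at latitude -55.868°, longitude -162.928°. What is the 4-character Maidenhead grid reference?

Shift to the Maidenhead origin (180°W, 90°S): lon 17.07, lat 34.13.
Field (20°×10°, letters A–R): lon ⌊17.07/20⌋ = 0 → A; lat ⌊34.13/10⌋ = 3 → D.
Square (2°×1°, digits 0–9): lon ⌊17.07/2⌋ = 8; lat ⌊4.13/1⌋ = 4.

AD84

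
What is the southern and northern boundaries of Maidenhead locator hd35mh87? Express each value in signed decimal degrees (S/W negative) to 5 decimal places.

Field H=7, D=3: +7·20° lon, +3·10° lat → SW at lon -40°, lat -60°.
Square 3, 5: +3·2° lon, +5·1° lat → SW at lon -34°, lat -55°.
Subsquare m=12, h=7: +12·0.0833333° lon, +7·0.0416667° lat → SW at lon -33°, lat -54.7083°.
Extended square 8, 7: +8·0.00833333° lon, +7·0.00416667° lat → SW at lon -32.9333°, lat -54.6792°.
Cell spans 0.00833333° lon × 0.00416667° lat.
south -54.67917, north -54.67500.

-54.67917, -54.67500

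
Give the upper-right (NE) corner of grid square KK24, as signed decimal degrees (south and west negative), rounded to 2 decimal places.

15.00, 26.00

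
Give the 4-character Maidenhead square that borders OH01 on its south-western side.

NH90

Longitude square 0; −1 → -1, wraps to 9, carry into field.
Longitude field O = 14; −1 → 13 = N.
Latitude square 1; −1 → 0.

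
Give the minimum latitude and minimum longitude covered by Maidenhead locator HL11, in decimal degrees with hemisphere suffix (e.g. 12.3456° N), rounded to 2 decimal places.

Field H=7, L=11: +7·20° lon, +11·10° lat → SW at lon -40°, lat 20°.
Square 1, 1: +1·2° lon, +1·1° lat → SW at lon -38°, lat 21°.
latitude 21.00° N, longitude 38.00° W.

21.00° N, 38.00° W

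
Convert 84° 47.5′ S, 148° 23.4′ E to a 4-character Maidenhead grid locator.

QA45

Add 180° to longitude and 90° to latitude: 328.39, 5.21.
Field: 328.39/20 → 16 → Q, 5.21/10 → 0 → A; chars QA.
Square: 8.39/2 → 4, 5.21/1 → 5; chars 45.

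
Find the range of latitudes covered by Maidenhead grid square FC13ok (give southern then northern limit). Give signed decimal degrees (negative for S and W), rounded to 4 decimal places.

-66.5833, -66.5417

Field F=5, C=2: +5·20° lon, +2·10° lat → SW at lon -80°, lat -70°.
Square 1, 3: +1·2° lon, +3·1° lat → SW at lon -78°, lat -67°.
Subsquare o=14, k=10: +14·0.0833333° lon, +10·0.0416667° lat → SW at lon -76.8333°, lat -66.5833°.
Cell spans 0.0833333° lon × 0.0416667° lat.
south -66.5833, north -66.5417.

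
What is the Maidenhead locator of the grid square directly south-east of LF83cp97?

LF83dp06

Longitude extended square 9; +1 → 10, wraps to 0, carry into subsquare.
Longitude subsquare c = 2; +1 → 3 = d.
Latitude extended square 7; −1 → 6.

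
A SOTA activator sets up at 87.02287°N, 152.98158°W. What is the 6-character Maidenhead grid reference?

Add 180° to longitude and 90° to latitude: 27.0184, 177.0229.
Field (20°×10°, letters A–R): 27.0184/20 → 1 → B, 177.0229/10 → 17 → R; chars BR.
Square (2°×1°, digits 0–9): 7.0184/2 → 3, 7.0229/1 → 7; chars 37.
Subsquare (5′×2.5′, letters a–x): 1.0184/0.0833333 → 12 → m, 0.0229/0.0416667 → 0 → a; chars ma.

BR37ma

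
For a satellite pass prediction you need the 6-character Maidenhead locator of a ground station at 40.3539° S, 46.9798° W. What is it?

GE69mp

Shift to the Maidenhead origin (180°W, 90°S): lon 133.0202, lat 49.6461.
Field (20°×10°, letters A–R): 133.0202/20 → 6 → G, 49.6461/10 → 4 → E; chars GE.
Square (2°×1°, digits 0–9): 13.0202/2 → 6, 9.6461/1 → 9; chars 69.
Subsquare (5′×2.5′, letters a–x): 1.0202/0.0833333 → 12 → m, 0.6461/0.0416667 → 15 → p; chars mp.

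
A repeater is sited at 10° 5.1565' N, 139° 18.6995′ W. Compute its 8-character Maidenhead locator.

Offset from 180°W / 90°S: lon 40.68834°, lat 100.08594°.
Field: lon ⌊40.68834/20⌋ = 2 → C; lat ⌊100.08594/10⌋ = 10 → K.
Square: lon ⌊0.68834/2⌋ = 0; lat ⌊0.08594/1⌋ = 0.
Subsquare: lon ⌊0.68834/0.0833333⌋ = 8 → i; lat ⌊0.08594/0.0416667⌋ = 2 → c.
Extended square: lon ⌊0.02168/0.00833333⌋ = 2; lat ⌊0.00261/0.00416667⌋ = 0.

CK00ic20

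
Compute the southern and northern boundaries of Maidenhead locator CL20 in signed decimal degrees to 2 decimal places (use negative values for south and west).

20.00, 21.00

Field C=2, L=11: +2·20° lon, +11·10° lat → SW at lon -140°, lat 20°.
Square 2, 0: +2·2° lon, +0·1° lat → SW at lon -136°, lat 20°.
Cell spans 2° lon × 1° lat.
south 20.00, north 21.00.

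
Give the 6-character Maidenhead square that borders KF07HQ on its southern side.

KF07hp

Latitude subsquare q = 16; −1 → 15 = p.
The longitude characters are unchanged.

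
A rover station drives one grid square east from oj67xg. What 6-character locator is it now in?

OJ77ag

Longitude subsquare x = 23; +1 → 24, wraps to 0 = a, carry into square.
Longitude square 6; +1 → 7.
The latitude characters are unchanged.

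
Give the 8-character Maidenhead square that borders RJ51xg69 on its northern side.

RJ51xh60

Latitude extended square 9; +1 → 10, wraps to 0, carry into subsquare.
Latitude subsquare g = 6; +1 → 7 = h.
The longitude characters are unchanged.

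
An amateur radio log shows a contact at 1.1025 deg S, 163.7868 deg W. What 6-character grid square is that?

AI88cv

Offset from 180°W / 90°S: lon 16.2132°, lat 88.8975°.
Field: lon ⌊16.2132/20⌋ = 0 → A; lat ⌊88.8975/10⌋ = 8 → I.
Square: lon ⌊16.2132/2⌋ = 8; lat ⌊8.8975/1⌋ = 8.
Subsquare: lon ⌊0.2132/0.0833333⌋ = 2 → c; lat ⌊0.8975/0.0416667⌋ = 21 → v.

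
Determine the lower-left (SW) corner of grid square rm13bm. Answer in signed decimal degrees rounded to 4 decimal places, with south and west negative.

33.5000, 162.0833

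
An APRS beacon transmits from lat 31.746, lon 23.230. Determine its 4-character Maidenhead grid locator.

KM11

Offset from 180°W / 90°S: lon 203.23°, lat 121.75°.
Field (20°×10°, letters A–R): 203.23/20 → 10 → K, 121.75/10 → 12 → M; chars KM.
Square (2°×1°, digits 0–9): 3.23/2 → 1, 1.75/1 → 1; chars 11.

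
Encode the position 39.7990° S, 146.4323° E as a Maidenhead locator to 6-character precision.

Offset from 180°W / 90°S: lon 326.4323°, lat 50.2010°.
Field (20°×10°, letters A–R): 326.4323/20 → 16 → Q, 50.2010/10 → 5 → F; chars QF.
Square (2°×1°, digits 0–9): 6.4323/2 → 3, 0.2010/1 → 0; chars 30.
Subsquare (5′×2.5′, letters a–x): 0.4323/0.0833333 → 5 → f, 0.2010/0.0416667 → 4 → e; chars fe.

QF30fe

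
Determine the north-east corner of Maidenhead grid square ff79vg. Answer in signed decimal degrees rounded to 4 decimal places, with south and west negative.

Field F=5, F=5: +5·20° lon, +5·10° lat → SW at lon -80°, lat -40°.
Square 7, 9: +7·2° lon, +9·1° lat → SW at lon -66°, lat -31°.
Subsquare v=21, g=6: +21·0.0833333° lon, +6·0.0416667° lat → SW at lon -64.25°, lat -30.75°.
Cell spans 0.0833333° lon × 0.0416667° lat. NE corner is SW corner plus one full cell.
latitude -30.7083, longitude -64.1667.

-30.7083, -64.1667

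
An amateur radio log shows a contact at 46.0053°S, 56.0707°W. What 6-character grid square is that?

GE13xx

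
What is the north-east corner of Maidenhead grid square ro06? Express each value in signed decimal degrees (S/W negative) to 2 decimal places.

57.00, 162.00

Field R=17, O=14: +17·20° lon, +14·10° lat → SW at lon 160°, lat 50°.
Square 0, 6: +0·2° lon, +6·1° lat → SW at lon 160°, lat 56°.
Cell spans 2° lon × 1° lat. NE corner is SW corner plus one full cell.
latitude 57.00, longitude 162.00.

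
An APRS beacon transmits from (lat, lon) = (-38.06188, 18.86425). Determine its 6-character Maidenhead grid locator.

JF91kw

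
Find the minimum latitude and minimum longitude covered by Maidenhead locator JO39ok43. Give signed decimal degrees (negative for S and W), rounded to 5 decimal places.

59.42917, 7.20000

Field J=9, O=14: +9·20° lon, +14·10° lat → SW at lon 0°, lat 50°.
Square 3, 9: +3·2° lon, +9·1° lat → SW at lon 6°, lat 59°.
Subsquare o=14, k=10: +14·0.0833333° lon, +10·0.0416667° lat → SW at lon 7.16667°, lat 59.4167°.
Extended square 4, 3: +4·0.00833333° lon, +3·0.00416667° lat → SW at lon 7.2°, lat 59.4292°.
latitude 59.42917, longitude 7.20000.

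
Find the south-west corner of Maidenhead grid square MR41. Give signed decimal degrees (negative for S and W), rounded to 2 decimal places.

81.00, 68.00

Field M=12, R=17: +12·20° lon, +17·10° lat → SW at lon 60°, lat 80°.
Square 4, 1: +4·2° lon, +1·1° lat → SW at lon 68°, lat 81°.
latitude 81.00, longitude 68.00.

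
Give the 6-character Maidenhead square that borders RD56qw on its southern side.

RD56qv

Latitude subsquare w = 22; −1 → 21 = v.
The longitude characters are unchanged.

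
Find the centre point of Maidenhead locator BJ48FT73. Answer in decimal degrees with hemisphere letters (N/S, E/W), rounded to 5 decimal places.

8.80625° N, 151.52083° W

Field B=1, J=9: +1·20° lon, +9·10° lat → SW at lon -160°, lat 0°.
Square 4, 8: +4·2° lon, +8·1° lat → SW at lon -152°, lat 8°.
Subsquare f=5, t=19: +5·0.0833333° lon, +19·0.0416667° lat → SW at lon -151.583°, lat 8.79167°.
Extended square 7, 3: +7·0.00833333° lon, +3·0.00416667° lat → SW at lon -151.525°, lat 8.80417°.
Cell spans 0.00833333° lon × 0.00416667° lat. Centre is SW corner plus half of each.
latitude 8.80625° N, longitude 151.52083° W.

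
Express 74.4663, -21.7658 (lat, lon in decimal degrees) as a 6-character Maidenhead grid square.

HQ94cl

Offset from 180°W / 90°S: lon 158.2342°, lat 164.4663°.
Field: 158.2342/20 → 7 → H, 164.4663/10 → 16 → Q; chars HQ.
Square: 18.2342/2 → 9, 4.4663/1 → 4; chars 94.
Subsquare: 0.2342/0.0833333 → 2 → c, 0.4663/0.0416667 → 11 → l; chars cl.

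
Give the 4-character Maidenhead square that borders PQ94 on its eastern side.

QQ04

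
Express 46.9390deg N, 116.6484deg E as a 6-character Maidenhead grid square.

ON86hw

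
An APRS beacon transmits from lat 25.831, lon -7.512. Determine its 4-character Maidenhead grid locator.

IL65

Shift to the Maidenhead origin (180°W, 90°S): lon 172.49, lat 115.83.
Field: 172.49/20 → 8 → I, 115.83/10 → 11 → L; chars IL.
Square: 12.49/2 → 6, 5.83/1 → 5; chars 65.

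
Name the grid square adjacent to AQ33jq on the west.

AQ33iq

Longitude subsquare j = 9; −1 → 8 = i.
The latitude characters are unchanged.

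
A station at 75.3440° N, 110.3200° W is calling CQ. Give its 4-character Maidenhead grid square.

Add 180° to longitude and 90° to latitude: 69.68, 165.34.
Field: 69.68/20 → 3 → D, 165.34/10 → 16 → Q; chars DQ.
Square: 9.68/2 → 4, 5.34/1 → 5; chars 45.

DQ45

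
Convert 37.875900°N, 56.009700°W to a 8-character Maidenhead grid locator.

GM17xv80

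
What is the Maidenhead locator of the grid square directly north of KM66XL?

KM66xm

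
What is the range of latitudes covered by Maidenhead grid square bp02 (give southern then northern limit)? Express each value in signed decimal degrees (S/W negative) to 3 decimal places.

62.000, 63.000

Field B=1, P=15: +1·20° lon, +15·10° lat → SW at lon -160°, lat 60°.
Square 0, 2: +0·2° lon, +2·1° lat → SW at lon -160°, lat 62°.
Cell spans 2° lon × 1° lat.
south 62.000, north 63.000.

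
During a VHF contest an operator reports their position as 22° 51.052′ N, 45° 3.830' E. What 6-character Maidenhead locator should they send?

Offset from 180°W / 90°S: lon 225.0638°, lat 112.8509°.
Field: 225.0638/20 → 11 → L, 112.8509/10 → 11 → L; chars LL.
Square: 5.0638/2 → 2, 2.8509/1 → 2; chars 22.
Subsquare: 1.0638/0.0833333 → 12 → m, 0.8509/0.0416667 → 20 → u; chars mu.

LL22mu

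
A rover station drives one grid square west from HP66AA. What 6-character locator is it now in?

Longitude subsquare a = 0; −1 → -1, wraps to 23 = x, carry into square.
Longitude square 6; −1 → 5.
The latitude characters are unchanged.

HP56xa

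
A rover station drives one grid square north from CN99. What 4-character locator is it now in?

CO90

Latitude square 9; +1 → 10, wraps to 0, carry into field.
Latitude field N = 13; +1 → 14 = O.
The longitude characters are unchanged.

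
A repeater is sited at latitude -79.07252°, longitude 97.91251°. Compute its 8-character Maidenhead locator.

Offset from 180°W / 90°S: lon 277.91251°, lat 10.92748°.
Field: 277.91251/20 → 13 → N, 10.92748/10 → 1 → B; chars NB.
Square: 17.91251/2 → 8, 0.92748/1 → 0; chars 80.
Subsquare: 1.91251/0.0833333 → 22 → w, 0.92748/0.0416667 → 22 → w; chars ww.
Extended square: 0.07918/0.00833333 → 9, 0.01081/0.00416667 → 2; chars 92.

NB80ww92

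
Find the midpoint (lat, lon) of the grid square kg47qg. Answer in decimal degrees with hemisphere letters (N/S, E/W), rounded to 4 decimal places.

22.7292° S, 29.3750° E

Field K=10, G=6: +10·20° lon, +6·10° lat → SW at lon 20°, lat -30°.
Square 4, 7: +4·2° lon, +7·1° lat → SW at lon 28°, lat -23°.
Subsquare q=16, g=6: +16·0.0833333° lon, +6·0.0416667° lat → SW at lon 29.3333°, lat -22.75°.
Cell spans 0.0833333° lon × 0.0416667° lat. Centre is SW corner plus half of each.
latitude 22.7292° S, longitude 29.3750° E.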